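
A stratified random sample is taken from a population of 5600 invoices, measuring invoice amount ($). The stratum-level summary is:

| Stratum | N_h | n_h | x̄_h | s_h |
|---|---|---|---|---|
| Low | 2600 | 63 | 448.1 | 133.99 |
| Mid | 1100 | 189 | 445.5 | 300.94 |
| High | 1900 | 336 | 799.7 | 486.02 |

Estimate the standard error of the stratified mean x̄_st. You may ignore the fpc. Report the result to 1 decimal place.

V̂(x̄_st) = Σ W_h² s_h²/n_h, with W_h = N_h/N and N = 5600:
  stratum Low: (2600/5600)²·133.99²/63 = 61.4292
  stratum Mid: (1100/5600)²·300.94²/189 = 18.4887
  stratum High: (1900/5600)²·486.02²/336 = 80.9283
V̂(x̄_st) = 160.846
SE(x̄_st) = √160.846 = 12.6825

SE(x̄_st) ≈ 12.7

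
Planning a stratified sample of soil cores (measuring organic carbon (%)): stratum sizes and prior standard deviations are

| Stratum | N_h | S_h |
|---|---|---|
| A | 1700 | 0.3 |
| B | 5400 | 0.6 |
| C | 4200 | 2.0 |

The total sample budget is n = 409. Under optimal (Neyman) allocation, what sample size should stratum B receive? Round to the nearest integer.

Neyman allocation: n_h = n · N_h S_h / Σ N_i S_i, with n = 409.
  stratum A: N_h·S_h = 1700·0.3 = 510.00
  stratum B: N_h·S_h = 5400·0.6 = 3240.00
  stratum C: N_h·S_h = 4200·2.0 = 8400.00
Σ N_h S_h = 12150.00
n for stratum B = 409·3240.00/12150.00 = 109.067 → 109

109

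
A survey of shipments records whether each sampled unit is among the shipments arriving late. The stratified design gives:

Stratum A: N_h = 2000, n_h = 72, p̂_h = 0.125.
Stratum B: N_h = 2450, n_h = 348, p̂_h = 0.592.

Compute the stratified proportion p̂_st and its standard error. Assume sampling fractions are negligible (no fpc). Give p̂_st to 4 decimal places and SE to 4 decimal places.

N = 4450; stratum weights W_h = N_h/N.
p̂_st = Σ W_h p̂_h = (2000·0.125 + 2450·0.592)/4450 = 0.38211
V̂(p̂_st) = Σ W_h² p̂_h(1−p̂_h)/(n_h−1):
  stratum A: (2000/4450)²·0.125·0.875/71 = 0.000311171
  stratum B: (2450/4450)²·0.592·0.408/347 = 0.000210991
V̂(p̂_st) = 0.000522163; SE = √V̂ = 0.0228509

p̂_st ≈ 0.3821, SE ≈ 0.0229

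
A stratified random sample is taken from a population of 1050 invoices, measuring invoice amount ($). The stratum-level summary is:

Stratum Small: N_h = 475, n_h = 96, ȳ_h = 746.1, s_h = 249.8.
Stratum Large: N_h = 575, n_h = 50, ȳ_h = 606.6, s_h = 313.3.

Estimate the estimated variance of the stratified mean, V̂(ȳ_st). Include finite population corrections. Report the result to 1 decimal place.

V̂(ȳ_st) ≈ 643.7

V̂(ȳ_st) = Σ W_h² (1 − n_h/N_h) s_h²/n_h, with W_h = N_h/N and N = 1050:
  stratum Small: (475/1050)²·(1 − 96/475)·249.8²/96 = 106.137
  stratum Large: (575/1050)²·(1 − 50/575)·313.3²/50 = 537.526
V̂(ȳ_st) = 643.663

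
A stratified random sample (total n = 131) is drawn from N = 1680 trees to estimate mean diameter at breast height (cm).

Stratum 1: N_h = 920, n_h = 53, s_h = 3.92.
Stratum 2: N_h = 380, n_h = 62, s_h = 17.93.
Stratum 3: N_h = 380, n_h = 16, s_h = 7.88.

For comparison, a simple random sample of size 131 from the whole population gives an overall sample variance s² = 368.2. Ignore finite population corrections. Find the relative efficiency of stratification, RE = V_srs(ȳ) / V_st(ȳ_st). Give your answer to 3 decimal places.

V̂(ȳ_st) = Σ W_h² s_h²/n_h, with W_h = N_h/N and N = 1680:
  stratum 1: (920/1680)²·3.92²/53 = 0.0869468
  stratum 2: (380/1680)²·17.93²/62 = 0.265288
  stratum 3: (380/1680)²·7.88²/16 = 0.198555
V_st = 0.55079
V_srs = s²/n = 368.2/131 = 2.81069
Relative efficiency = V_srs / V_st = 2.81069/0.55079 = 5.1030

RE ≈ 5.103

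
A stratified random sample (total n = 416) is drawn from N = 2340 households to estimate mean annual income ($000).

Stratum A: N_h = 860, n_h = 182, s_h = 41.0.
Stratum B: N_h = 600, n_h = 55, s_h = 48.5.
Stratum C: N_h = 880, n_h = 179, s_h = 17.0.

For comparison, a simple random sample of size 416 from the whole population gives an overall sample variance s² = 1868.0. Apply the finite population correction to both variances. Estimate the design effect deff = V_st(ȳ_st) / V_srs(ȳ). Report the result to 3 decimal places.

V̂(ȳ_st) = Σ W_h² (1 − n_h/N_h) s_h²/n_h, with W_h = N_h/N and N = 2340:
  stratum A: (860/2340)²·(1 − 182/860)·41.0²/182 = 0.983542
  stratum B: (600/2340)²·(1 − 55/600)·48.5²/55 = 2.55409
  stratum C: (880/2340)²·(1 − 179/880)·17.0²/179 = 0.181892
V_st = 3.71953
V_srs = (1 − 416/2340)·1868.0/416 = 3.69209
deff = V_st / V_srs = 3.71953/3.69209 = 1.0074

deff ≈ 1.007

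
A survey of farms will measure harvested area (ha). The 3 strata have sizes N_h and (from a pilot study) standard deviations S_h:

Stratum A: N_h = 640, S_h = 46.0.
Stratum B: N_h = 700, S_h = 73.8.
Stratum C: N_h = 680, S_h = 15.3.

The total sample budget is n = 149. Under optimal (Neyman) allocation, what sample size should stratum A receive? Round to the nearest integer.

Neyman allocation: n_h = n · N_h S_h / Σ N_i S_i, with n = 149.
  stratum A: N_h·S_h = 640·46.0 = 29440.00
  stratum B: N_h·S_h = 700·73.8 = 51660.00
  stratum C: N_h·S_h = 680·15.3 = 10404.00
Σ N_h S_h = 91504.00
n for stratum A = 149·29440.00/91504.00 = 47.938 → 48

48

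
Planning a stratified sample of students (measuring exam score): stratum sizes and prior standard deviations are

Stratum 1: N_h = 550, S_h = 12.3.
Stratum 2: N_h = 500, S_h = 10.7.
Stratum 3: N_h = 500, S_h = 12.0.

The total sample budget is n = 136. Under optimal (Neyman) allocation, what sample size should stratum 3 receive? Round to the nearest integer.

45

Neyman allocation: n_h = n · N_h S_h / Σ N_i S_i, with n = 136.
  stratum 1: N_h·S_h = 550·12.3 = 6765.00
  stratum 2: N_h·S_h = 500·10.7 = 5350.00
  stratum 3: N_h·S_h = 500·12.0 = 6000.00
Σ N_h S_h = 18115.00
n for stratum 3 = 136·6000.00/18115.00 = 45.046 → 45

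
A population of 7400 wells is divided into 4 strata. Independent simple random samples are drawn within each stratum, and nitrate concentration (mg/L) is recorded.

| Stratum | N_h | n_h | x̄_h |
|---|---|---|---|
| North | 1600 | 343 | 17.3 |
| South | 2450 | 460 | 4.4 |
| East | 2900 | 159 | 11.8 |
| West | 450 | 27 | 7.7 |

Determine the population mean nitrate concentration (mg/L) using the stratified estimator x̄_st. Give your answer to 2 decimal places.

N = Σ N_h = 7400. Stratum weights W_h = N_h/N.
x̄_st = (1600·17.3 + 2450·4.4 + 2900·11.8 + 450·7.7) / 7400 = 10.2899

x̄_st ≈ 10.29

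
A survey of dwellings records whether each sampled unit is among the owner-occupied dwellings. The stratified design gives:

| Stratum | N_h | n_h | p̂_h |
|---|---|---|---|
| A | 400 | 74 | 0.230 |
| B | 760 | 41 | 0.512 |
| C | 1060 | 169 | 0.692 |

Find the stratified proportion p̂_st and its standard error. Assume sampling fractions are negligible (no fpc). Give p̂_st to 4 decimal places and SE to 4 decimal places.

N = 2220; stratum weights W_h = N_h/N.
p̂_st = Σ W_h p̂_h = (400·0.230 + 760·0.512 + 1060·0.692)/2220 = 0.54714
V̂(p̂_st) = Σ W_h² p̂_h(1−p̂_h)/(n_h−1):
  stratum A: (400/2220)²·0.230·0.770/73 = 7.87607e-05
  stratum B: (760/2220)²·0.512·0.488/40 = 0.000732067
  stratum C: (1060/2220)²·0.692·0.308/168 = 0.000289237
V̂(p̂_st) = 0.00110006; SE = √V̂ = 0.0331672

p̂_st ≈ 0.5471, SE ≈ 0.0332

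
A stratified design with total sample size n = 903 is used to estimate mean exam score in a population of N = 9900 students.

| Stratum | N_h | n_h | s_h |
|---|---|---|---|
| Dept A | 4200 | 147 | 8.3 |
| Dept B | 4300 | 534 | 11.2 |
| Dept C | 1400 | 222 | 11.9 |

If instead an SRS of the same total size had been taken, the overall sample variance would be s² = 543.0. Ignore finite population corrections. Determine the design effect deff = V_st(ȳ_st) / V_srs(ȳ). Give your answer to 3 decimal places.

V̂(ȳ_st) = Σ W_h² s_h²/n_h, with W_h = N_h/N and N = 9900:
  stratum Dept A: (4200/9900)²·8.3²/147 = 0.0843465
  stratum Dept B: (4300/9900)²·11.2²/534 = 0.0443161
  stratum Dept C: (1400/9900)²·11.9²/222 = 0.0127564
V_st = 0.141419
V_srs = s²/n = 543.0/903 = 0.601329
deff = V_st / V_srs = 0.141419/0.601329 = 0.2352

deff ≈ 0.235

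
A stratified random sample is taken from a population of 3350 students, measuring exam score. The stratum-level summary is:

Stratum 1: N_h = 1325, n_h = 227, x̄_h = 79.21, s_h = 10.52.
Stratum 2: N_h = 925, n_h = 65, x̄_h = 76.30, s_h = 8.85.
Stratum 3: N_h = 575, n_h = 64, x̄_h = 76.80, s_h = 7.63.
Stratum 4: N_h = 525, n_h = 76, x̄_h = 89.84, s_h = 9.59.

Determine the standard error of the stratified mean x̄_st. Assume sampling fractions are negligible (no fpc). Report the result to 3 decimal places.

SE(x̄_st) ≈ 0.474

V̂(x̄_st) = Σ W_h² s_h²/n_h, with W_h = N_h/N and N = 3350:
  stratum 1: (1325/3350)²·10.52²/227 = 0.0762689
  stratum 2: (925/3350)²·8.85²/65 = 0.0918686
  stratum 3: (575/3350)²·7.63²/64 = 0.0267988
  stratum 4: (525/3350)²·9.59²/76 = 0.0297203
V̂(x̄_st) = 0.224657
SE(x̄_st) = √0.224657 = 0.47398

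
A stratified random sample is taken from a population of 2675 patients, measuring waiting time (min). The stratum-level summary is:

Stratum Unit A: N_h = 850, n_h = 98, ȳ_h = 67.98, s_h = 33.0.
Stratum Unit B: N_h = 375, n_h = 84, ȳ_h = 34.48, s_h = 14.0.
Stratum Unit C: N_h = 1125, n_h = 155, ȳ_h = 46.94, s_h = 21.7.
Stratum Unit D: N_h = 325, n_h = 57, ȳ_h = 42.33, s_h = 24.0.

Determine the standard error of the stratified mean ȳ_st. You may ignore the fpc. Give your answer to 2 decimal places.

V̂(ȳ_st) = Σ W_h² s_h²/n_h, with W_h = N_h/N and N = 2675:
  stratum Unit A: (850/2675)²·33.0²/98 = 1.122
  stratum Unit B: (375/2675)²·14.0²/84 = 0.0458555
  stratum Unit C: (1125/2675)²·21.7²/155 = 0.537335
  stratum Unit D: (325/2675)²·24.0²/57 = 0.149165
V̂(ȳ_st) = 1.85435
SE(ȳ_st) = √1.85435 = 1.36175

SE(ȳ_st) ≈ 1.36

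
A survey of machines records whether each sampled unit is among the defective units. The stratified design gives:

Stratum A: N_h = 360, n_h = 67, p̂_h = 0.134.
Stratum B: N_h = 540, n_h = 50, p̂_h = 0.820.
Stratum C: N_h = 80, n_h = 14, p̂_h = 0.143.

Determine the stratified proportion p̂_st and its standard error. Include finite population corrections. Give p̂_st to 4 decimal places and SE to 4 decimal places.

p̂_st ≈ 0.5127, SE ≈ 0.0328

N = 980; stratum weights W_h = N_h/N.
p̂_st = Σ W_h p̂_h = (360·0.134 + 540·0.820 + 80·0.143)/980 = 0.51273
V̂(p̂_st) = Σ W_h² (1 − n_h/N_h) p̂_h(1−p̂_h)/(n_h−1):
  stratum A: (360/980)²·(1 − 67/360)·0.134·0.866/66 = 0.000193106
  stratum B: (540/980)²·(1 − 50/540)·0.820·0.180/49 = 0.000829904
  stratum C: (80/980)²·(1 − 14/80)·0.143·0.857/13 = 5.18269e-05
V̂(p̂_st) = 0.00107484; SE = √V̂ = 0.0327847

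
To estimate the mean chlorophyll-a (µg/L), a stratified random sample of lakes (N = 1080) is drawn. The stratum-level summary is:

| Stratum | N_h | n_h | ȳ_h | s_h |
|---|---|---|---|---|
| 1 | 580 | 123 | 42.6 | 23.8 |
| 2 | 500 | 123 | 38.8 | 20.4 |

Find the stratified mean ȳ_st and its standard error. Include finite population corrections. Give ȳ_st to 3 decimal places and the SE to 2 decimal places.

ȳ_st ≈ 40.841, SE ≈ 1.26

ȳ_st = Σ W_h ȳ_h = (580·42.6 + 500·38.8)/1080 = 40.84074
V̂(ȳ_st) = Σ W_h² (1 − n_h/N_h) s_h²/n_h, with W_h = N_h/N and N = 1080:
  stratum 1: (580/1080)²·(1 − 123/580)·23.8²/123 = 1.04652
  stratum 2: (500/1080)²·(1 − 123/500)·20.4²/123 = 0.546788
V̂(ȳ_st) = 1.5933
SE(ȳ_st) = √1.5933 = 1.26226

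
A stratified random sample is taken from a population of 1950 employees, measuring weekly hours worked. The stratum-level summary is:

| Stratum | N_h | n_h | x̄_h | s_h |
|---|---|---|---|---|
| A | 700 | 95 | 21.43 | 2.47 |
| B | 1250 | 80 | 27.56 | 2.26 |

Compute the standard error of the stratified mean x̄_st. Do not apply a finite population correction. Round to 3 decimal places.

V̂(x̄_st) = Σ W_h² s_h²/n_h, with W_h = N_h/N and N = 1950:
  stratum A: (700/1950)²·2.47²/95 = 0.00827556
  stratum B: (1250/1950)²·2.26²/80 = 0.0262348
V̂(x̄_st) = 0.0345104
SE(x̄_st) = √0.0345104 = 0.18577

SE(x̄_st) ≈ 0.186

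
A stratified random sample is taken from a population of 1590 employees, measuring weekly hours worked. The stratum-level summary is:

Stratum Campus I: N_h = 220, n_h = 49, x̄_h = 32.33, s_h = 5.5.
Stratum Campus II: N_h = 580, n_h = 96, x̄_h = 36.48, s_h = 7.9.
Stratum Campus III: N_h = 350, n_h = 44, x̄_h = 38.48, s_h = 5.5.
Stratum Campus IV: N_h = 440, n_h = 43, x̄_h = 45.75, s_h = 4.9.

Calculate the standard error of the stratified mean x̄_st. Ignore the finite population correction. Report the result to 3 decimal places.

SE(x̄_st) ≈ 0.418

V̂(x̄_st) = Σ W_h² s_h²/n_h, with W_h = N_h/N and N = 1590:
  stratum Campus I: (220/1590)²·5.5²/49 = 0.011819
  stratum Campus II: (580/1590)²·7.9²/96 = 0.0865057
  stratum Campus III: (350/1590)²·5.5²/44 = 0.0333131
  stratum Campus IV: (440/1590)²·4.9²/43 = 0.0427597
V̂(x̄_st) = 0.174397
SE(x̄_st) = √0.174397 = 0.417609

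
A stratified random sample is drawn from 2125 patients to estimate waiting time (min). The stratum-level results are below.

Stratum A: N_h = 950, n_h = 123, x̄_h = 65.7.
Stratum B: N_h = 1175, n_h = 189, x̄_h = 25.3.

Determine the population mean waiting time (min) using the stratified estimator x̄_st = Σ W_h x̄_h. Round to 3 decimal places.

x̄_st ≈ 43.361

N = Σ N_h = 2125. Stratum weights W_h = N_h/N.
x̄_st = (950·65.7 + 1175·25.3) / 2125 = 43.36118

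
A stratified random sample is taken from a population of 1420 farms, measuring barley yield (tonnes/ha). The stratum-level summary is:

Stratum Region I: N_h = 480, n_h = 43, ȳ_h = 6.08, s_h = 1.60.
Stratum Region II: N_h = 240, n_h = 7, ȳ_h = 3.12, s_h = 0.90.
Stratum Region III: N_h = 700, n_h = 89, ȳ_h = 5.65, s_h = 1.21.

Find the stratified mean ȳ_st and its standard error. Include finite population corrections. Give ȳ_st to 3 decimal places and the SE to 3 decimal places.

ȳ_st ≈ 5.368, SE ≈ 0.114

ȳ_st = Σ W_h ȳ_h = (480·6.08 + 240·3.12 + 700·5.65)/1420 = 5.36775
V̂(ȳ_st) = Σ W_h² (1 − n_h/N_h) s_h²/n_h, with W_h = N_h/N and N = 1420:
  stratum Region I: (480/1420)²·(1 − 43/480)·1.60²/43 = 0.00619323
  stratum Region II: (240/1420)²·(1 − 7/240)·0.90²/7 = 0.00320906
  stratum Region III: (700/1420)²·(1 − 89/700)·1.21²/89 = 0.00348934
V̂(ȳ_st) = 0.0128916
SE(ȳ_st) = √0.0128916 = 0.113541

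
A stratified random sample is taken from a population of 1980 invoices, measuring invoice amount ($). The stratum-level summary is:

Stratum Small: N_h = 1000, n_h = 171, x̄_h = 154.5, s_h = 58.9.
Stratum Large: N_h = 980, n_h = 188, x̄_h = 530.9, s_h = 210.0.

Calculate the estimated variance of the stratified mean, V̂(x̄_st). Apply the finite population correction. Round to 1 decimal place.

V̂(x̄_st) ≈ 50.7

V̂(x̄_st) = Σ W_h² (1 − n_h/N_h) s_h²/n_h, with W_h = N_h/N and N = 1980:
  stratum Small: (1000/1980)²·(1 − 171/1000)·58.9²/171 = 4.29001
  stratum Large: (980/1980)²·(1 − 188/980)·210.0²/188 = 46.441
V̂(x̄_st) = 50.731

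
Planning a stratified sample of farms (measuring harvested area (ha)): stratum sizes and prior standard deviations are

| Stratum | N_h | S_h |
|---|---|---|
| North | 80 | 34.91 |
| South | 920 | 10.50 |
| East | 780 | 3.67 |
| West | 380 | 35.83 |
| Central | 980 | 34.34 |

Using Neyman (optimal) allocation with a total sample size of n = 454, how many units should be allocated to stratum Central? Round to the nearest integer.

244

Neyman allocation: n_h = n · N_h S_h / Σ N_i S_i, with n = 454.
  stratum North: N_h·S_h = 80·34.91 = 2792.80
  stratum South: N_h·S_h = 920·10.50 = 9660.00
  stratum East: N_h·S_h = 780·3.67 = 2862.60
  stratum West: N_h·S_h = 380·35.83 = 13615.40
  stratum Central: N_h·S_h = 980·34.34 = 33653.20
Σ N_h S_h = 62584.00
n for stratum Central = 454·33653.20/62584.00 = 244.129 → 244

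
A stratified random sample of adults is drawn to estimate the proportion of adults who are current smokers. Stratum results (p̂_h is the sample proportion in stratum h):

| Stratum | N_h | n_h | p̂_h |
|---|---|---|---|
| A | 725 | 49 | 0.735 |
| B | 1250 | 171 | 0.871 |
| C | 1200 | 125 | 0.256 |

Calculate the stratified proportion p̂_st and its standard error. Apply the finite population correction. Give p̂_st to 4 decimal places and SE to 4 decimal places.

N = 3175; stratum weights W_h = N_h/N.
p̂_st = Σ W_h p̂_h = (725·0.735 + 1250·0.871 + 1200·0.256)/3175 = 0.60750
V̂(p̂_st) = Σ W_h² (1 − n_h/N_h) p̂_h(1−p̂_h)/(n_h−1):
  stratum A: (725/3175)²·(1 − 49/725)·0.735·0.265/48 = 0.000197283
  stratum B: (1250/3175)²·(1 − 171/1250)·0.871·0.129/170 = 8.84307e-05
  stratum C: (1200/3175)²·(1 − 125/1200)·0.256·0.744/124 = 0.000196559
V̂(p̂_st) = 0.000482273; SE = √V̂ = 0.0219607

p̂_st ≈ 0.6075, SE ≈ 0.0220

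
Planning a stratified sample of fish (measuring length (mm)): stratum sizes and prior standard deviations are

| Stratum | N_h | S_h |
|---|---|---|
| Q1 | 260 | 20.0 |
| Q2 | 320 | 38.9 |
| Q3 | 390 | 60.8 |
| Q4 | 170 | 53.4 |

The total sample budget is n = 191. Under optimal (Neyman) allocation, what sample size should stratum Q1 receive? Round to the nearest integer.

20

Neyman allocation: n_h = n · N_h S_h / Σ N_i S_i, with n = 191.
  stratum Q1: N_h·S_h = 260·20.0 = 5200.00
  stratum Q2: N_h·S_h = 320·38.9 = 12448.00
  stratum Q3: N_h·S_h = 390·60.8 = 23712.00
  stratum Q4: N_h·S_h = 170·53.4 = 9078.00
Σ N_h S_h = 50438.00
n for stratum Q1 = 191·5200.00/50438.00 = 19.692 → 20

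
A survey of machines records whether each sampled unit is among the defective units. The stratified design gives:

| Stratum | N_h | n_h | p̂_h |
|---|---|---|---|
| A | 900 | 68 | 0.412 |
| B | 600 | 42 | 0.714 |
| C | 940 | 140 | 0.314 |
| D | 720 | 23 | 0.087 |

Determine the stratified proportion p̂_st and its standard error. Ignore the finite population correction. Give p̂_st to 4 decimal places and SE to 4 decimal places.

N = 3160; stratum weights W_h = N_h/N.
p̂_st = Σ W_h p̂_h = (900·0.412 + 600·0.714 + 940·0.314 + 720·0.087)/3160 = 0.36614
V̂(p̂_st) = Σ W_h² p̂_h(1−p̂_h)/(n_h−1):
  stratum A: (900/3160)²·0.412·0.588/67 = 0.000293299
  stratum B: (600/3160)²·0.714·0.286/41 = 0.00017956
  stratum C: (940/3160)²·0.314·0.686/139 = 0.000137126
  stratum D: (720/3160)²·0.087·0.913/22 = 0.000187438
V̂(p̂_st) = 0.000797423; SE = √V̂ = 0.0282387

p̂_st ≈ 0.3661, SE ≈ 0.0282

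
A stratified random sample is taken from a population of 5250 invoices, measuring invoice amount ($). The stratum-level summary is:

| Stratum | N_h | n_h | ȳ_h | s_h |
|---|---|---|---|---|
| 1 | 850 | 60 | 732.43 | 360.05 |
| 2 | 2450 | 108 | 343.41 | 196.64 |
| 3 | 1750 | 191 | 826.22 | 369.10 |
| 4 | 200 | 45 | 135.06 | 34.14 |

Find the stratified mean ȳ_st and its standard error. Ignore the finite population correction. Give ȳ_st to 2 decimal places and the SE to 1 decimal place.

ȳ_st ≈ 559.39, SE ≈ 14.6

ȳ_st = Σ W_h ȳ_h = (850·732.43 + 2450·343.41 + 1750·826.22 + 200·135.06)/5250 = 559.39371
V̂(ȳ_st) = Σ W_h² s_h²/n_h, with W_h = N_h/N and N = 5250:
  stratum 1: (850/5250)²·360.05²/60 = 56.6361
  stratum 2: (2450/5250)²·196.64²/108 = 77.9711
  stratum 3: (1750/5250)²·369.10²/191 = 79.2524
  stratum 4: (200/5250)²·34.14²/45 = 0.0375886
V̂(ȳ_st) = 213.897
SE(ȳ_st) = √213.897 = 14.6252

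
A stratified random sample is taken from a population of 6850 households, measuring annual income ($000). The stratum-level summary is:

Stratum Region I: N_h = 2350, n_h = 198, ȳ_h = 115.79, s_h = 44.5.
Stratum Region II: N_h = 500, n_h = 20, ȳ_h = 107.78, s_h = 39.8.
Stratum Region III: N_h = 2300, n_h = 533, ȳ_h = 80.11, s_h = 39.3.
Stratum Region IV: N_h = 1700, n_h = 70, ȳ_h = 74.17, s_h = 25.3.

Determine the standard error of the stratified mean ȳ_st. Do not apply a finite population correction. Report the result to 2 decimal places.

SE(ȳ_st) ≈ 1.58

V̂(ȳ_st) = Σ W_h² s_h²/n_h, with W_h = N_h/N and N = 6850:
  stratum Region I: (2350/6850)²·44.5²/198 = 1.17709
  stratum Region II: (500/6850)²·39.8²/20 = 0.421983
  stratum Region III: (2300/6850)²·39.3²/533 = 0.326687
  stratum Region IV: (1700/6850)²·25.3²/70 = 0.563196
V̂(ȳ_st) = 2.48896
SE(ȳ_st) = √2.48896 = 1.57764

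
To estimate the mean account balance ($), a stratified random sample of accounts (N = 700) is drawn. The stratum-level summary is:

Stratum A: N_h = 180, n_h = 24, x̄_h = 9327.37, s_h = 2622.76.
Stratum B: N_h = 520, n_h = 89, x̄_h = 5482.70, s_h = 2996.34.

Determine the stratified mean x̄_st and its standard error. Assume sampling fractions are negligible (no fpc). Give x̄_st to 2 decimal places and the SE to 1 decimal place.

x̄_st ≈ 6471.33, SE ≈ 273.2

x̄_st = Σ W_h x̄_h = (180·9327.37 + 520·5482.70)/700 = 6471.32943
V̂(x̄_st) = Σ W_h² s_h²/n_h, with W_h = N_h/N and N = 700:
  stratum A: (180/700)²·2622.76²/24 = 18952
  stratum B: (520/700)²·2996.34²/89 = 55667.6
V̂(x̄_st) = 74619.6
SE(x̄_st) = √74619.6 = 273.166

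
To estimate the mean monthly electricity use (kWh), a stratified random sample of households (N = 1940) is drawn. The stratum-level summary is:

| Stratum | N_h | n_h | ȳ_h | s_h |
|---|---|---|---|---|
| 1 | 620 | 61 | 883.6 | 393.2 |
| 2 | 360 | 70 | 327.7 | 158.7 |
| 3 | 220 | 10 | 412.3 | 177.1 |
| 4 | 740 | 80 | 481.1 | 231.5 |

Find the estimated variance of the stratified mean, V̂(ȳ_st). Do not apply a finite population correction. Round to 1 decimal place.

V̂(ȳ_st) = Σ W_h² s_h²/n_h, with W_h = N_h/N and N = 1940:
  stratum 1: (620/1940)²·393.2²/61 = 258.867
  stratum 2: (360/1940)²·158.7²/70 = 12.3896
  stratum 3: (220/1940)²·177.1²/10 = 40.3347
  stratum 4: (740/1940)²·231.5²/80 = 97.4702
V̂(ȳ_st) = 409.062

V̂(ȳ_st) ≈ 409.1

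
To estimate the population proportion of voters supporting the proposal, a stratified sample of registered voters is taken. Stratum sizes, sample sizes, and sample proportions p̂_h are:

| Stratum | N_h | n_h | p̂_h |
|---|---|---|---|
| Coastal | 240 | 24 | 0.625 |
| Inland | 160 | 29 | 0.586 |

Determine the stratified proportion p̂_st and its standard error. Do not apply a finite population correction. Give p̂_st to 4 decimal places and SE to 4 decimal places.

p̂_st ≈ 0.6094, SE ≈ 0.0711

N = 400; stratum weights W_h = N_h/N.
p̂_st = Σ W_h p̂_h = (240·0.625 + 160·0.586)/400 = 0.60940
V̂(p̂_st) = Σ W_h² p̂_h(1−p̂_h)/(n_h−1):
  stratum Coastal: (240/400)²·0.625·0.375/23 = 0.00366848
  stratum Inland: (160/400)²·0.586·0.414/28 = 0.00138631
V̂(p̂_st) = 0.00505479; SE = √V̂ = 0.071097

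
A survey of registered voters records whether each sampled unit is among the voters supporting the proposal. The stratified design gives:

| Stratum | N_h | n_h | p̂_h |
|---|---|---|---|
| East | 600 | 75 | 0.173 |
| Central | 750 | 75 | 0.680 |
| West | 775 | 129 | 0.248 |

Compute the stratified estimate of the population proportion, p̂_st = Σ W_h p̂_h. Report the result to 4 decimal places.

N = 2125; stratum weights W_h = N_h/N.
p̂_st = Σ W_h p̂_h = (600·0.173 + 750·0.680 + 775·0.248)/2125 = 0.37929

p̂_st ≈ 0.3793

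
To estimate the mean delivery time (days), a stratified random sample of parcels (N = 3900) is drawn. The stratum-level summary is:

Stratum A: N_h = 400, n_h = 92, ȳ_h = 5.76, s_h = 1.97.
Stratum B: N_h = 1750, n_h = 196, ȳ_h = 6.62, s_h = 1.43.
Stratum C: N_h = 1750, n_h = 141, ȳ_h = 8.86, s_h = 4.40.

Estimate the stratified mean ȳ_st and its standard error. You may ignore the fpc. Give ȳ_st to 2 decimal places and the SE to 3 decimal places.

ȳ_st = Σ W_h ȳ_h = (400·5.76 + 1750·6.62 + 1750·8.86)/3900 = 7.53692
V̂(ȳ_st) = Σ W_h² s_h²/n_h, with W_h = N_h/N and N = 3900:
  stratum A: (400/3900)²·1.97²/92 = 0.000443747
  stratum B: (1750/3900)²·1.43²/196 = 0.00210069
  stratum C: (1750/3900)²·4.40²/141 = 0.0276461
V̂(ȳ_st) = 0.0301905
SE(ȳ_st) = √0.0301905 = 0.173754

ȳ_st ≈ 7.54, SE ≈ 0.174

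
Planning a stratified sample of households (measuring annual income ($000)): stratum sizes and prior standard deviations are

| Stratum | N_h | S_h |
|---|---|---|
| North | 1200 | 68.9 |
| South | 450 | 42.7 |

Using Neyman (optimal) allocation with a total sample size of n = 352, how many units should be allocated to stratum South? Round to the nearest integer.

Neyman allocation: n_h = n · N_h S_h / Σ N_i S_i, with n = 352.
  stratum North: N_h·S_h = 1200·68.9 = 82680.00
  stratum South: N_h·S_h = 450·42.7 = 19215.00
Σ N_h S_h = 101895.00
n for stratum South = 352·19215.00/101895.00 = 66.379 → 66

66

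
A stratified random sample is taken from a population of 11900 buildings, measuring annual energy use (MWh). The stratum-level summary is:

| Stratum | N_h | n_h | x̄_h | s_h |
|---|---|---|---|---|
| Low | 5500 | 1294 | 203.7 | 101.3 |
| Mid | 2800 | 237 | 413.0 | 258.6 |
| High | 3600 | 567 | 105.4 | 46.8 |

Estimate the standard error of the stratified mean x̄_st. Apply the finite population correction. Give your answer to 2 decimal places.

SE(x̄_st) ≈ 3.99

V̂(x̄_st) = Σ W_h² (1 − n_h/N_h) s_h²/n_h, with W_h = N_h/N and N = 11900:
  stratum Low: (5500/11900)²·(1 − 1294/5500)·101.3²/1294 = 1.29546
  stratum Mid: (2800/11900)²·(1 − 237/2800)·258.6²/237 = 14.2995
  stratum High: (3600/11900)²·(1 − 567/3600)·46.8²/567 = 0.297845
V̂(x̄_st) = 15.8928
SE(x̄_st) = √15.8928 = 3.98658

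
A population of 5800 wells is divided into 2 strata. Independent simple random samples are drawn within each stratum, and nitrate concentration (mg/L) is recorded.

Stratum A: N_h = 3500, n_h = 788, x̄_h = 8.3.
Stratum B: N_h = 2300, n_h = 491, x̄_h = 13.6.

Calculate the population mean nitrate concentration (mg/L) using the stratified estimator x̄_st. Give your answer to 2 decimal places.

x̄_st ≈ 10.40

N = Σ N_h = 5800. Stratum weights W_h = N_h/N.
x̄_st = (3500·8.3 + 2300·13.6) / 5800 = 10.4017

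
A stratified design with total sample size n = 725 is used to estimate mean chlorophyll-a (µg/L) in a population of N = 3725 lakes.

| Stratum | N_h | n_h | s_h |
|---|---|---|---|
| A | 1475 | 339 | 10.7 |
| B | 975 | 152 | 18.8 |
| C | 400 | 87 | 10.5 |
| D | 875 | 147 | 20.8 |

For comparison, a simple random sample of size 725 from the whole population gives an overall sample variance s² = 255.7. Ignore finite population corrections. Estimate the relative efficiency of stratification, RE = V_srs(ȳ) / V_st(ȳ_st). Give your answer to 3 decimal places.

RE ≈ 0.906

V̂(ȳ_st) = Σ W_h² s_h²/n_h, with W_h = N_h/N and N = 3725:
  stratum A: (1475/3725)²·10.7²/339 = 0.0529541
  stratum B: (975/3725)²·18.8²/152 = 0.159305
  stratum C: (400/3725)²·10.5²/87 = 0.0146126
  stratum D: (875/3725)²·20.8²/147 = 0.162395
V_st = 0.389267
V_srs = s²/n = 255.7/725 = 0.35269
Relative efficiency = V_srs / V_st = 0.35269/0.389267 = 0.9060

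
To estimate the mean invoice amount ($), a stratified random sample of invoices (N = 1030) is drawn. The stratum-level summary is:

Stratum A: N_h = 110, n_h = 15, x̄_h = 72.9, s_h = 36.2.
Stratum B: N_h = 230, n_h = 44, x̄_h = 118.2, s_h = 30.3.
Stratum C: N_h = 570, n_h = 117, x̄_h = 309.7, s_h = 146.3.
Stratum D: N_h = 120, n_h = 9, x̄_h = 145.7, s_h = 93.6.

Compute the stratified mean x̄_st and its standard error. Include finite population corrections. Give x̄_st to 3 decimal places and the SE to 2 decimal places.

x̄_st = Σ W_h x̄_h = (110·72.9 + 230·118.2 + 570·309.7 + 120·145.7)/1030 = 222.54175
V̂(x̄_st) = Σ W_h² (1 − n_h/N_h) s_h²/n_h, with W_h = N_h/N and N = 1030:
  stratum A: (110/1030)²·(1 − 15/110)·36.2²/15 = 0.860533
  stratum B: (230/1030)²·(1 − 44/230)·30.3²/44 = 0.841393
  stratum C: (570/1030)²·(1 − 117/570)·146.3²/117 = 44.5247
  stratum D: (120/1030)²·(1 − 9/120)·93.6²/9 = 12.2219
V̂(x̄_st) = 58.4486
SE(x̄_st) = √58.4486 = 7.64517

x̄_st ≈ 222.542, SE ≈ 7.65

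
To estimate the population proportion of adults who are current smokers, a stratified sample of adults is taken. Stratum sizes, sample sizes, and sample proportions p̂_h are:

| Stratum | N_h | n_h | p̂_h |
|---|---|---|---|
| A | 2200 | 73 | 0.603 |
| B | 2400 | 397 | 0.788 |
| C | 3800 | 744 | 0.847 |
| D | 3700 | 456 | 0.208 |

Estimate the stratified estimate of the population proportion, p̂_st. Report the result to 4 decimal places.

N = 12100; stratum weights W_h = N_h/N.
p̂_st = Σ W_h p̂_h = (2200·0.603 + 2400·0.788 + 3800·0.847 + 3700·0.208)/12100 = 0.59554

p̂_st ≈ 0.5955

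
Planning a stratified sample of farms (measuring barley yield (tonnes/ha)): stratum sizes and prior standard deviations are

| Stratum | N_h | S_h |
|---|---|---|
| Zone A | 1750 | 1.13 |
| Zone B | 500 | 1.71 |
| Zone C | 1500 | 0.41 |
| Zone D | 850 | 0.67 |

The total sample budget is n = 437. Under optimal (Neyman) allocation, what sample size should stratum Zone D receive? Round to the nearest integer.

62

Neyman allocation: n_h = n · N_h S_h / Σ N_i S_i, with n = 437.
  stratum Zone A: N_h·S_h = 1750·1.13 = 1977.50
  stratum Zone B: N_h·S_h = 500·1.71 = 855.00
  stratum Zone C: N_h·S_h = 1500·0.41 = 615.00
  stratum Zone D: N_h·S_h = 850·0.67 = 569.50
Σ N_h S_h = 4017.00
n for stratum Zone D = 437·569.50/4017.00 = 61.955 → 62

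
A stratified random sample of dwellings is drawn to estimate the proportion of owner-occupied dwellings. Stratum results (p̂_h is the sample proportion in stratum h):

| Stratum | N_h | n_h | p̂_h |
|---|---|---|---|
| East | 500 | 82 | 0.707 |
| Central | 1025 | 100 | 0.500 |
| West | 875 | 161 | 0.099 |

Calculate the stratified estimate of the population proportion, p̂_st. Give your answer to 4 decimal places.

p̂_st ≈ 0.3969

N = 2400; stratum weights W_h = N_h/N.
p̂_st = Σ W_h p̂_h = (500·0.707 + 1025·0.500 + 875·0.099)/2400 = 0.39693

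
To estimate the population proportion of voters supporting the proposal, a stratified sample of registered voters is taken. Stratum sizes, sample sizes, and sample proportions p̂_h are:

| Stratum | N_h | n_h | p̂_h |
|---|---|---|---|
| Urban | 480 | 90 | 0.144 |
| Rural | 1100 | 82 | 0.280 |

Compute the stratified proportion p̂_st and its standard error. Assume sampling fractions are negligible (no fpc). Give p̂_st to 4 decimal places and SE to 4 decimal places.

p̂_st ≈ 0.2387, SE ≈ 0.0365

N = 1580; stratum weights W_h = N_h/N.
p̂_st = Σ W_h p̂_h = (480·0.144 + 1100·0.280)/1580 = 0.23868
V̂(p̂_st) = Σ W_h² p̂_h(1−p̂_h)/(n_h−1):
  stratum Urban: (480/1580)²·0.144·0.856/89 = 0.000127825
  stratum Rural: (1100/1580)²·0.280·0.720/81 = 0.00120636
V̂(p̂_st) = 0.00133418; SE = √V̂ = 0.0365265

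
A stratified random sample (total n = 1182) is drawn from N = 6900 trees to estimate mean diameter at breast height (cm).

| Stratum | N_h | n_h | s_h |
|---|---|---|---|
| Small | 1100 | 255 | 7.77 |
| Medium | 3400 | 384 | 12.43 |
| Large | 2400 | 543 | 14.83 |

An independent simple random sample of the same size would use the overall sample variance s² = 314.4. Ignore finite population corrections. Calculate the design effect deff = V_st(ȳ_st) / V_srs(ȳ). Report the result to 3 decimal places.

V̂(ȳ_st) = Σ W_h² s_h²/n_h, with W_h = N_h/N and N = 6900:
  stratum Small: (1100/6900)²·7.77²/255 = 0.00601713
  stratum Medium: (3400/6900)²·12.43²/384 = 0.0976946
  stratum Large: (2400/6900)²·14.83²/543 = 0.0490012
V_st = 0.152713
V_srs = s²/n = 314.4/1182 = 0.26599
deff = V_st / V_srs = 0.152713/0.26599 = 0.5741

deff ≈ 0.574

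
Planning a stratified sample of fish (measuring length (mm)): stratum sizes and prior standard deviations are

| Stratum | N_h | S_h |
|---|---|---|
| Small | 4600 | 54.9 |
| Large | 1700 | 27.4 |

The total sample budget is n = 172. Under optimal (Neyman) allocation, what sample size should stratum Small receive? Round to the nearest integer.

Neyman allocation: n_h = n · N_h S_h / Σ N_i S_i, with n = 172.
  stratum Small: N_h·S_h = 4600·54.9 = 252540.00
  stratum Large: N_h·S_h = 1700·27.4 = 46580.00
Σ N_h S_h = 299120.00
n for stratum Small = 172·252540.00/299120.00 = 145.216 → 145

145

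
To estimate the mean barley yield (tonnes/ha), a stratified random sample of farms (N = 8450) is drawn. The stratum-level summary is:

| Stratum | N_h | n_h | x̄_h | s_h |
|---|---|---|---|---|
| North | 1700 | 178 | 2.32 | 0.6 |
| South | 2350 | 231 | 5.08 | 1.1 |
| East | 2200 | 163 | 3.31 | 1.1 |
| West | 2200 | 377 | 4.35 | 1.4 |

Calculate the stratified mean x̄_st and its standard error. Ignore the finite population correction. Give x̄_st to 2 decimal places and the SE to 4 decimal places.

x̄_st = Σ W_h x̄_h = (1700·2.32 + 2350·5.08 + 2200·3.31 + 2200·4.35)/8450 = 3.87385
V̂(x̄_st) = Σ W_h² s_h²/n_h, with W_h = N_h/N and N = 8450:
  stratum North: (1700/8450)²·0.6²/178 = 8.18591e-05
  stratum South: (2350/8450)²·1.1²/231 = 0.000405131
  stratum East: (2200/8450)²·1.1²/163 = 0.000503187
  stratum West: (2200/8450)²·1.4²/377 = 0.000352409
V̂(x̄_st) = 0.00134259
SE(x̄_st) = √0.00134259 = 0.0366413

x̄_st ≈ 3.87, SE ≈ 0.0366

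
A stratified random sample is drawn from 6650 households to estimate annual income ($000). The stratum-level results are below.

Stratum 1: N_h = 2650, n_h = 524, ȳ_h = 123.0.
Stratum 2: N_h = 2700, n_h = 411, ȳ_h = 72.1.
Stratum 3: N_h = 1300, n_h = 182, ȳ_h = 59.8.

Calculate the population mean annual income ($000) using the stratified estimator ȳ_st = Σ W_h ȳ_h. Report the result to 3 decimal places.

ȳ_st ≈ 89.979

N = Σ N_h = 6650. Stratum weights W_h = N_h/N.
ȳ_st = (2650·123.0 + 2700·72.1 + 1300·59.8) / 6650 = 89.97895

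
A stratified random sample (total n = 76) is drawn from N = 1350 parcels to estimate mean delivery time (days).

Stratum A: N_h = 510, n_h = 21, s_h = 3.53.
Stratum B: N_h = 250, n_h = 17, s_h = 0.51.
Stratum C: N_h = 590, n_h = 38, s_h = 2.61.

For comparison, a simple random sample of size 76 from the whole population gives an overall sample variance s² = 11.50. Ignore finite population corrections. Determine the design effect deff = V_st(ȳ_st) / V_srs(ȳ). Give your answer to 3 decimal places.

V̂(ȳ_st) = Σ W_h² s_h²/n_h, with W_h = N_h/N and N = 1350:
  stratum A: (510/1350)²·3.53²/21 = 0.0846843
  stratum B: (250/1350)²·0.51²/17 = 0.000524691
  stratum C: (590/1350)²·2.61²/38 = 0.03424
V_st = 0.119449
V_srs = s²/n = 11.50/76 = 0.151316
deff = V_st / V_srs = 0.119449/0.151316 = 0.7894

deff ≈ 0.789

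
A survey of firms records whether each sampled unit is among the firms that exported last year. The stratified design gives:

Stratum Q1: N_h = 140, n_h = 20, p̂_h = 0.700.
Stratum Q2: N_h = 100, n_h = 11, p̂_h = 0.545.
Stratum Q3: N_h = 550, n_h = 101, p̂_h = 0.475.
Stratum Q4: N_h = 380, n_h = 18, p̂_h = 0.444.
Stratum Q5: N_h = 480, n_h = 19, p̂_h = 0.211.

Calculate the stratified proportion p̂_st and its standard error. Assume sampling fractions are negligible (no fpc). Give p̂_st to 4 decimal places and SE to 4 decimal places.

p̂_st ≈ 0.4144, SE ≈ 0.0447

N = 1650; stratum weights W_h = N_h/N.
p̂_st = Σ W_h p̂_h = (140·0.700 + 100·0.545 + 550·0.475 + 380·0.444 + 480·0.211)/1650 = 0.41439
V̂(p̂_st) = Σ W_h² p̂_h(1−p̂_h)/(n_h−1):
  stratum Q1: (140/1650)²·0.700·0.300/19 = 7.95708e-05
  stratum Q2: (100/1650)²·0.545·0.455/10 = 9.10836e-05
  stratum Q3: (550/1650)²·0.475·0.525/100 = 0.000277083
  stratum Q4: (380/1650)²·0.444·0.556/17 = 0.000770208
  stratum Q5: (480/1650)²·0.211·0.789/18 = 0.000782711
V̂(p̂_st) = 0.00200066; SE = √V̂ = 0.0447287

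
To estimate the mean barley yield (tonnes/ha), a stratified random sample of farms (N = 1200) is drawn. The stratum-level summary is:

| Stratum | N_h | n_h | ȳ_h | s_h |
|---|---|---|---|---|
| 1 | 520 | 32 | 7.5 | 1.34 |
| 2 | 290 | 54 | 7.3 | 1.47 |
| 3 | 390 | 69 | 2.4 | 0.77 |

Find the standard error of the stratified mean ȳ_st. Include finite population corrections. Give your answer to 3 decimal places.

V̂(ȳ_st) = Σ W_h² (1 − n_h/N_h) s_h²/n_h, with W_h = N_h/N and N = 1200:
  stratum 1: (520/1200)²·(1 − 32/520)·1.34²/32 = 0.00988827
  stratum 2: (290/1200)²·(1 − 54/290)·1.47²/54 = 0.0019019
  stratum 3: (390/1200)²·(1 − 69/390)·0.77²/69 = 0.000747033
V̂(ȳ_st) = 0.0125372
SE(ȳ_st) = √0.0125372 = 0.11197

SE(ȳ_st) ≈ 0.112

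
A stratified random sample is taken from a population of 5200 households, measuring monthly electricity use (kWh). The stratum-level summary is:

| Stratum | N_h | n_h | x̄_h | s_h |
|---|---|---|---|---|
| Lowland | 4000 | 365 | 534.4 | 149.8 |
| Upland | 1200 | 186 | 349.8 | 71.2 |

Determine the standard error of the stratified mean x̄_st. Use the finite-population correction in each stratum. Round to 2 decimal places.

V̂(x̄_st) = Σ W_h² (1 − n_h/N_h) s_h²/n_h, with W_h = N_h/N and N = 5200:
  stratum Lowland: (4000/5200)²·(1 − 365/4000)·149.8²/365 = 33.0589
  stratum Upland: (1200/5200)²·(1 − 186/1200)·71.2²/186 = 1.22648
V̂(x̄_st) = 34.2854
SE(x̄_st) = √34.2854 = 5.85537

SE(x̄_st) ≈ 5.86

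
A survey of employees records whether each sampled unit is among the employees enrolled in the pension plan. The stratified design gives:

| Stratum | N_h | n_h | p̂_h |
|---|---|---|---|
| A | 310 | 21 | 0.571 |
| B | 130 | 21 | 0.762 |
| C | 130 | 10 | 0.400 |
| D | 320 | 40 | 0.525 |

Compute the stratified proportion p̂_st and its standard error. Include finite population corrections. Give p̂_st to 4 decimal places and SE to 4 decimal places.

N = 890; stratum weights W_h = N_h/N.
p̂_st = Σ W_h p̂_h = (310·0.571 + 130·0.762 + 130·0.400 + 320·0.525)/890 = 0.55738
V̂(p̂_st) = Σ W_h² (1 − n_h/N_h) p̂_h(1−p̂_h)/(n_h−1):
  stratum A: (310/890)²·(1 − 21/310)·0.571·0.429/20 = 0.0013853
  stratum B: (130/890)²·(1 − 21/130)·0.762·0.238/20 = 0.000162215
  stratum C: (130/890)²·(1 − 10/130)·0.400·0.600/9 = 0.000525186
  stratum D: (320/890)²·(1 − 40/320)·0.525·0.475/39 = 0.000723296
V̂(p̂_st) = 0.002796; SE = √V̂ = 0.0528772

p̂_st ≈ 0.5574, SE ≈ 0.0529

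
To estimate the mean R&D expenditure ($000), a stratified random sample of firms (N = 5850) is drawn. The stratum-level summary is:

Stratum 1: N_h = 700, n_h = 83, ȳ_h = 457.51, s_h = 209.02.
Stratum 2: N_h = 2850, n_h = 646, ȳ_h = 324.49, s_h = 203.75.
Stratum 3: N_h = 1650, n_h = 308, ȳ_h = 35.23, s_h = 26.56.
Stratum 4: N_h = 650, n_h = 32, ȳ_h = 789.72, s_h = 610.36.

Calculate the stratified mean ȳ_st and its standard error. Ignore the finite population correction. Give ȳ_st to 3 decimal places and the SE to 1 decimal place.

ȳ_st = Σ W_h ȳ_h = (700·457.51 + 2850·324.49 + 1650·35.23 + 650·789.72)/5850 = 310.51299
V̂(ȳ_st) = Σ W_h² s_h²/n_h, with W_h = N_h/N and N = 5850:
  stratum 1: (700/5850)²·209.02²/83 = 7.53671
  stratum 2: (2850/5850)²·203.75²/646 = 15.2525
  stratum 3: (1650/5850)²·26.56²/308 = 0.182206
  stratum 4: (650/5850)²·610.36²/32 = 143.727
V̂(ȳ_st) = 166.698
SE(ȳ_st) = √166.698 = 12.9112

ȳ_st ≈ 310.513, SE ≈ 12.9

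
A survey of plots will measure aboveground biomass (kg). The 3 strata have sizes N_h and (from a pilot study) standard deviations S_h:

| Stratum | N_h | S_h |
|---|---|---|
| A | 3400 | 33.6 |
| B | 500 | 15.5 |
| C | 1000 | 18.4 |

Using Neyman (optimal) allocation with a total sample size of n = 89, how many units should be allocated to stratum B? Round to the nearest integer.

5

Neyman allocation: n_h = n · N_h S_h / Σ N_i S_i, with n = 89.
  stratum A: N_h·S_h = 3400·33.6 = 114240.00
  stratum B: N_h·S_h = 500·15.5 = 7750.00
  stratum C: N_h·S_h = 1000·18.4 = 18400.00
Σ N_h S_h = 140390.00
n for stratum B = 89·7750.00/140390.00 = 4.913 → 5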